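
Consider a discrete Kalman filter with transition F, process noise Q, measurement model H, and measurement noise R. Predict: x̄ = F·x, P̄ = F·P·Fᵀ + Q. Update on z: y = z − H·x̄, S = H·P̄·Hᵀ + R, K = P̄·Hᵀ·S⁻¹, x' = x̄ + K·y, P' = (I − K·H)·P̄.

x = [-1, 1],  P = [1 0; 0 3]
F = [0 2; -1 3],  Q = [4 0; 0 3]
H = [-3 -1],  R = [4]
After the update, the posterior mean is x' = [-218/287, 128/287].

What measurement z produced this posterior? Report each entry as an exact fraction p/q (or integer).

z = [2]

x̄ = F·x = [2, 4]
P̄ = F·P·Fᵀ + Q = [16 18; 18 31]
S = H·P̄·Hᵀ + R = [287]
K = P̄·Hᵀ·S⁻¹ = [-66/287; -85/287]
x' − x̄ = [-792/287, -1020/287] = K·y
y = (KᵀK)⁻¹·Kᵀ·(x' − x̄) = [12]
z = y + H·x̄ = [12] + [-10] = [2]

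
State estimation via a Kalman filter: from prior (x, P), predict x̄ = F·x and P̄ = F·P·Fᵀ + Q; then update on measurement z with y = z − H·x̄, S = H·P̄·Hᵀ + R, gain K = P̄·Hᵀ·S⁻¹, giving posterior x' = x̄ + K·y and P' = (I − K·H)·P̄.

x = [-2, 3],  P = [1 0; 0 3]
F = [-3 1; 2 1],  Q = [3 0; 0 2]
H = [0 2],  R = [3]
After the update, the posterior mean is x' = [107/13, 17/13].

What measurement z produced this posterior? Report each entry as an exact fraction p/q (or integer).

x̄ = F·x = [9, -1]
P̄ = F·P·Fᵀ + Q = [15 -3; -3 9]
S = H·P̄·Hᵀ + R = [39]
K = P̄·Hᵀ·S⁻¹ = [-2/13; 6/13]
x' − x̄ = [-10/13, 30/13] = K·y
y = (KᵀK)⁻¹·Kᵀ·(x' − x̄) = [5]
z = y + H·x̄ = [5] + [-2] = [3]

z = [3]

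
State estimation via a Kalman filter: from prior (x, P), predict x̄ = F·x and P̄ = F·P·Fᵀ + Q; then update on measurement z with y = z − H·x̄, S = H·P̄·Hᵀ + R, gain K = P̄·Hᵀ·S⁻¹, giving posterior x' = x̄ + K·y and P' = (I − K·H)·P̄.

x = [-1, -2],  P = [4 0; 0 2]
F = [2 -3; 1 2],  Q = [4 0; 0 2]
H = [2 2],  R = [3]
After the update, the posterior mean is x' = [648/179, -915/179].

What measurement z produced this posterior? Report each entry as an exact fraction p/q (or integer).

z = [-3]

x̄ = F·x = [4, -5]
P̄ = F·P·Fᵀ + Q = [38 -4; -4 14]
S = H·P̄·Hᵀ + R = [179]
K = P̄·Hᵀ·S⁻¹ = [68/179; 20/179]
x' − x̄ = [-68/179, -20/179] = K·y
y = (KᵀK)⁻¹·Kᵀ·(x' − x̄) = [-1]
z = y + H·x̄ = [-1] + [-2] = [-3]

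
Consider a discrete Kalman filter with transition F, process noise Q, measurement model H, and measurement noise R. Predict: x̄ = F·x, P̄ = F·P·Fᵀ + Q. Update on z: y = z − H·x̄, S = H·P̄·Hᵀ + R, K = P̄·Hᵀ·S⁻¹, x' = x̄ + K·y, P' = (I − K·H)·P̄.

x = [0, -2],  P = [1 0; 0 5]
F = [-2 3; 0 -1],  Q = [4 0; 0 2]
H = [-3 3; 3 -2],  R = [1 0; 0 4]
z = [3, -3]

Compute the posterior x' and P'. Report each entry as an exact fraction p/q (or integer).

x' = [-4161/5243, 1193/5243]
P' = [6052/5243 6072/5243; 6072/5243 6598/5243]

x̄ = F·x = [-6, 2]
P̄ = F·P·Fᵀ + Q = [53 -15; -15 7]
y = z − H·x̄ = [-21, 19]
S = H·P̄·Hᵀ + R = [811 -744; -744 689]
K = P̄·Hᵀ·S⁻¹ = [60/5243 1503/5243; 1578/5243 1255/5243]
x' = x̄ + K·y = [-4161/5243, 1193/5243]
P' = (I − K·H)·P̄ = [6052/5243 6072/5243; 6072/5243 6598/5243]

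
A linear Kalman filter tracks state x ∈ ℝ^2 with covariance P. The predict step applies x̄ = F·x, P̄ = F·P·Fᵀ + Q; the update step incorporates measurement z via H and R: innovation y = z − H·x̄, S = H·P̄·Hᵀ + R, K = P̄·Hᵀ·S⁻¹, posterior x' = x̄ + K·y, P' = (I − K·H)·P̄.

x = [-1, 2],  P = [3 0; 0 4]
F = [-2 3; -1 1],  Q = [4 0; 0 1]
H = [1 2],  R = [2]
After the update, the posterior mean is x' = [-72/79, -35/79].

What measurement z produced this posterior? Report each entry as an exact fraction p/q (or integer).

z = [-2]

x̄ = F·x = [8, 3]
P̄ = F·P·Fᵀ + Q = [52 18; 18 8]
S = H·P̄·Hᵀ + R = [158]
K = P̄·Hᵀ·S⁻¹ = [44/79; 17/79]
x' − x̄ = [-704/79, -272/79] = K·y
y = (KᵀK)⁻¹·Kᵀ·(x' − x̄) = [-16]
z = y + H·x̄ = [-16] + [14] = [-2]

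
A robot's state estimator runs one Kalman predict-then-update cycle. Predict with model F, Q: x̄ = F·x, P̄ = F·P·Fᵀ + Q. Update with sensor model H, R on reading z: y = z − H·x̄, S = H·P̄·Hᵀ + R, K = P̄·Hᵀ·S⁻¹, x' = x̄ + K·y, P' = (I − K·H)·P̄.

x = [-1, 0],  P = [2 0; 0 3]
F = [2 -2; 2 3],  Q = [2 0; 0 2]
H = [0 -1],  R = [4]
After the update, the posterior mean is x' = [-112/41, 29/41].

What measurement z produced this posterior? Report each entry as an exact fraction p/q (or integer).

z = [-1]

x̄ = F·x = [-2, -2]
P̄ = F·P·Fᵀ + Q = [22 -10; -10 37]
S = H·P̄·Hᵀ + R = [41]
K = P̄·Hᵀ·S⁻¹ = [10/41; -37/41]
x' − x̄ = [-30/41, 111/41] = K·y
y = (KᵀK)⁻¹·Kᵀ·(x' − x̄) = [-3]
z = y + H·x̄ = [-3] + [2] = [-1]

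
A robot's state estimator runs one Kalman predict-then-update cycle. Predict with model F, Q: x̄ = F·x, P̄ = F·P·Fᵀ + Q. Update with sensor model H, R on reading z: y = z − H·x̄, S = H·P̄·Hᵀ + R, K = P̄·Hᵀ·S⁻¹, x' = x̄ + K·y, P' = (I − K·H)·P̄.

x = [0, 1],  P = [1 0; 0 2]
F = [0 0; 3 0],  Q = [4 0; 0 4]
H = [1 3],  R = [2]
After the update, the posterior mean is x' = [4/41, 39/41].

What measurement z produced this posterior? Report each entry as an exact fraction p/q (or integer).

x̄ = F·x = [0, 0]
P̄ = F·P·Fᵀ + Q = [4 0; 0 13]
S = H·P̄·Hᵀ + R = [123]
K = P̄·Hᵀ·S⁻¹ = [4/123; 13/41]
x' − x̄ = [4/41, 39/41] = K·y
y = (KᵀK)⁻¹·Kᵀ·(x' − x̄) = [3]
z = y + H·x̄ = [3] + [0] = [3]

z = [3]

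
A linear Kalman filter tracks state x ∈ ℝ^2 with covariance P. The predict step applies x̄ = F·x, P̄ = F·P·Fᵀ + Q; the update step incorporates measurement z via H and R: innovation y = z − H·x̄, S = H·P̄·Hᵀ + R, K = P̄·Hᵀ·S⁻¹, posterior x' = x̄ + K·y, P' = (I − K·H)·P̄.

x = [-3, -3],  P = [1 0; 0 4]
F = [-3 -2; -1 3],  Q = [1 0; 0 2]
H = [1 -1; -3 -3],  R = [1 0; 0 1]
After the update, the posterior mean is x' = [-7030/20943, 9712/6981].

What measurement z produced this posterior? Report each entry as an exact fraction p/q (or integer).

x̄ = F·x = [15, -6]
P̄ = F·P·Fᵀ + Q = [26 -21; -21 39]
S = H·P̄·Hᵀ + R = [108 39; 39 208]
K = P̄·Hᵀ·S⁻¹ = [797/1611 -1151/6981; -266/537 -388/2327]
x' − x̄ = [-321175/20943, 51598/6981] = K·y
y = (KᵀK)⁻¹·Kᵀ·(x' − x̄) = [-23, 24]
z = y + H·x̄ = [-23, 24] + [21, -27] = [-2, -3]

z = [-2, -3]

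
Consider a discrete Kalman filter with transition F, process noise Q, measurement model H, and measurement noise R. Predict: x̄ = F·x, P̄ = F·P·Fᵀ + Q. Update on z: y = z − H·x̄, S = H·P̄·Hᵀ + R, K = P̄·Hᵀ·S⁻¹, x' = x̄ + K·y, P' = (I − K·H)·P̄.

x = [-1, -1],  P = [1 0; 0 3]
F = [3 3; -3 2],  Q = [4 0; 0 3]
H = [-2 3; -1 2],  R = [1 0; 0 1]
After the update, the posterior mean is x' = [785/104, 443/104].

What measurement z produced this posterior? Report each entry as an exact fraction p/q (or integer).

x̄ = F·x = [-6, 1]
P̄ = F·P·Fᵀ + Q = [40 9; 9 24]
S = H·P̄·Hᵀ + R = [269 161; 161 101]
K = P̄·Hᵀ·S⁻¹ = [-1811/1248 2615/1248; -275/416 599/416]
x' − x̄ = [1409/104, 339/104] = K·y
y = (KᵀK)⁻¹·Kᵀ·(x' − x̄) = [-18, -6]
z = y + H·x̄ = [-18, -6] + [15, 8] = [-3, 2]

z = [-3, 2]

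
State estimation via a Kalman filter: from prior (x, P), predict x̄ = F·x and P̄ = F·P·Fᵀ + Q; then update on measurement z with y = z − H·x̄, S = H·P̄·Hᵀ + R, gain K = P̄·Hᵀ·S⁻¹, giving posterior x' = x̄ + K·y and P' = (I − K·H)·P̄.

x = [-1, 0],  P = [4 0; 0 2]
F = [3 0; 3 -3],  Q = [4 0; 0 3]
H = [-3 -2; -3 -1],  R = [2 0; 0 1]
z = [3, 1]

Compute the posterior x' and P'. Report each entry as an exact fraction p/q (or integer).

x' = [228/1393, -9141/5572]
P' = [748/1393 -1467/1393; -1467/1393 13341/5572]

x̄ = F·x = [-3, -3]
P̄ = F·P·Fᵀ + Q = [40 36; 36 57]
y = z − H·x̄ = [-12, -11]
S = H·P̄·Hᵀ + R = [1022 798; 798 634]
K = P̄·Hᵀ·S⁻¹ = [345/1393 -111/199; -4539/5572 609/796]
x' = x̄ + K·y = [228/1393, -9141/5572]
P' = (I − K·H)·P̄ = [748/1393 -1467/1393; -1467/1393 13341/5572]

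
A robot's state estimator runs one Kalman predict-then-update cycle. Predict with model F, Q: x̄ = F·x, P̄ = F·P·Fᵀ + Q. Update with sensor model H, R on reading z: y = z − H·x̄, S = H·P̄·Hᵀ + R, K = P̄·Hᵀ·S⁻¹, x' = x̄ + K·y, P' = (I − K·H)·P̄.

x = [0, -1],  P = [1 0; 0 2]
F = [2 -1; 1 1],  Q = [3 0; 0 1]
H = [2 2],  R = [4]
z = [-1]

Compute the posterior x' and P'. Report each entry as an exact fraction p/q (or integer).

x̄ = F·x = [1, -1]
P̄ = F·P·Fᵀ + Q = [9 0; 0 4]
y = z − H·x̄ = [-1]
S = H·P̄·Hᵀ + R = [56]
K = P̄·Hᵀ·S⁻¹ = [9/28; 1/7]
x' = x̄ + K·y = [19/28, -8/7]
P' = (I − K·H)·P̄ = [45/14 -18/7; -18/7 20/7]

x' = [19/28, -8/7]
P' = [45/14 -18/7; -18/7 20/7]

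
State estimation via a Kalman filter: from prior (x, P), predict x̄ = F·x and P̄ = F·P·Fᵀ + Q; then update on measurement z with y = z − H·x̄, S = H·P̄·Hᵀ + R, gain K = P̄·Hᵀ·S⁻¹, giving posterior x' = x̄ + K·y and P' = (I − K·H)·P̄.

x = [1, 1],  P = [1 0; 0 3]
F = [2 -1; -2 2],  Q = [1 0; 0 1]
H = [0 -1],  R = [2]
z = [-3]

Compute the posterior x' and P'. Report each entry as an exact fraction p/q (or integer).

x̄ = F·x = [1, 0]
P̄ = F·P·Fᵀ + Q = [8 -10; -10 17]
y = z − H·x̄ = [-3]
S = H·P̄·Hᵀ + R = [19]
K = P̄·Hᵀ·S⁻¹ = [10/19; -17/19]
x' = x̄ + K·y = [-11/19, 51/19]
P' = (I − K·H)·P̄ = [52/19 -20/19; -20/19 34/19]

x' = [-11/19, 51/19]
P' = [52/19 -20/19; -20/19 34/19]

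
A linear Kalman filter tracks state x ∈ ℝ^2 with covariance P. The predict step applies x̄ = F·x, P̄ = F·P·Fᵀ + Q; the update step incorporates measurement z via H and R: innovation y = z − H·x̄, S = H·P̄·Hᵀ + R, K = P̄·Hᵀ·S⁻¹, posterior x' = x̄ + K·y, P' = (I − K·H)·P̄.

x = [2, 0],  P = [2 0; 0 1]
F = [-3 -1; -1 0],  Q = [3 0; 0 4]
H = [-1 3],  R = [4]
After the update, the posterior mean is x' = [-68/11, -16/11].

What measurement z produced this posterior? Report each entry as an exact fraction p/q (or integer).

x̄ = F·x = [-6, -2]
P̄ = F·P·Fᵀ + Q = [22 6; 6 6]
S = H·P̄·Hᵀ + R = [44]
K = P̄·Hᵀ·S⁻¹ = [-1/11; 3/11]
x' − x̄ = [-2/11, 6/11] = K·y
y = (KᵀK)⁻¹·Kᵀ·(x' − x̄) = [2]
z = y + H·x̄ = [2] + [0] = [2]

z = [2]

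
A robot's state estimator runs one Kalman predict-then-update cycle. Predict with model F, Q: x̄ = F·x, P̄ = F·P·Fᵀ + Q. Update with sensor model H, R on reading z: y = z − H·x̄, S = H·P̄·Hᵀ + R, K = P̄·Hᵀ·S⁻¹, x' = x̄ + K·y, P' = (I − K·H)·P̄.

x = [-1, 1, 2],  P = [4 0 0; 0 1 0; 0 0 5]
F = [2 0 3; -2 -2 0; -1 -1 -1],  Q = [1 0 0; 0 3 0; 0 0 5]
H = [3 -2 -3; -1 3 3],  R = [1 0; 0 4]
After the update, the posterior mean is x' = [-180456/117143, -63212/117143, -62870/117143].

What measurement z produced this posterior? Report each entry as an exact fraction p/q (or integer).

x̄ = F·x = [4, 0, -2]
P̄ = F·P·Fᵀ + Q = [62 -16 -23; -16 23 10; -23 10 15]
S = H·P̄·Hᵀ + R = [1512 -1061; -1061 822]
K = P̄·Hᵀ·S⁻¹ = [45995/117143 33859/117143; 20087/117143 42316/117143; -6170/117143 6002/117143]
x' − x̄ = [-649028/117143, -63212/117143, 171416/117143] = K·y
y = (KᵀK)⁻¹·Kᵀ·(x' − x̄) = [-20, 8]
z = y + H·x̄ = [-20, 8] + [18, -10] = [-2, -2]

z = [-2, -2]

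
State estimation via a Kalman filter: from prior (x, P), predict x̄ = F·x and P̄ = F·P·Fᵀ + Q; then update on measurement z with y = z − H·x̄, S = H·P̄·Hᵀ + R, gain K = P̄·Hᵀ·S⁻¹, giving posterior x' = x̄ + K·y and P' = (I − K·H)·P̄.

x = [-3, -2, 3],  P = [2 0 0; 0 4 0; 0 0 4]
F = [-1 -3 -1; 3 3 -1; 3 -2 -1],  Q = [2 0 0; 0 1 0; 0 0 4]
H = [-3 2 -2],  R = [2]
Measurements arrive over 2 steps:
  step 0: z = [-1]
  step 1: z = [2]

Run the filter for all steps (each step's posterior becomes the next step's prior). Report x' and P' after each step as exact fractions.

step 0: x' = [-48/769, -9476/769, -9001/769], P' = [2084/769 514/769 -2486/769; 514/769 17523/769 16634/769; -2486/769 16634/769 20440/769]
step 1: x' = [-4222226/8469403, 4434796/8469403, 2507461/8469403], P' = [11414470/8469403 25212620/8469403 9627140/8469403; 25212620/8469403 489906371/8469403 451276988/8469403; 9627140/8469403 451276988/8469403 437955420/8469403]

step 0: x̄ = F·x = [6, -18, -8]
step 0: P̄ = F·P·Fᵀ + Q = [44 -38 22; -38 59 -2; 22 -2 42]
step 0: y = z − H·x̄ = [37]
step 0: S = H·P̄·Hᵀ + R = [1538]
step 0: K = P̄·Hᵀ·S⁻¹ = [-126/769; 118/769; -77/769]
step 0: x' = x̄ + K·y = [-48/769, -9476/769, -9001/769]
step 0: P' = (I − K·H)·P̄ = [2084/769 514/769 -2486/769; 514/769 17523/769 16634/769; -2486/769 16634/769 20440/769]
step 1: x̄ = F·x = [37477/769, -19571/769, 27809/769]
step 1: P̄ = F·P·Fᵀ + Q = [279685/769 -144715/769 203870/769; -144715/769 122036/769 -66118/769; 203870/769 -66118/769 187648/769]
step 1: y = z − H·x̄ = [208729/769]
step 1: S = H·P̄·Hᵀ + R = [8469403/769]
step 1: K = P̄·Hᵀ·S⁻¹ = [-1536225/8469403; 810453/8469403; -1119142/8469403]
step 1: x' = x̄ + K·y = [-4222226/8469403, 4434796/8469403, 2507461/8469403]
step 1: P' = (I − K·H)·P̄ = [11414470/8469403 25212620/8469403 9627140/8469403; 25212620/8469403 489906371/8469403 451276988/8469403; 9627140/8469403 451276988/8469403 437955420/8469403]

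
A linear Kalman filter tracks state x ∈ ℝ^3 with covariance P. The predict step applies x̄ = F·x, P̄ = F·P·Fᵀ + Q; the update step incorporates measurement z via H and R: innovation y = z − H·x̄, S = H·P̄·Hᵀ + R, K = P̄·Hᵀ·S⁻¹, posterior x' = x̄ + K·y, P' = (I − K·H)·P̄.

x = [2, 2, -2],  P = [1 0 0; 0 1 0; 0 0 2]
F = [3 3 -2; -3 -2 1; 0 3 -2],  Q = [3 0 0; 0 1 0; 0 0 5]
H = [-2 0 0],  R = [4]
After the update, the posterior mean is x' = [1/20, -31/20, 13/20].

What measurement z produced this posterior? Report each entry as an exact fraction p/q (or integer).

x̄ = F·x = [16, -12, 10]
P̄ = F·P·Fᵀ + Q = [29 -19 17; -19 16 -10; 17 -10 22]
S = H·P̄·Hᵀ + R = [120]
K = P̄·Hᵀ·S⁻¹ = [-29/60; 19/60; -17/60]
x' − x̄ = [-319/20, 209/20, -187/20] = K·y
y = (KᵀK)⁻¹·Kᵀ·(x' − x̄) = [33]
z = y + H·x̄ = [33] + [-32] = [1]

z = [1]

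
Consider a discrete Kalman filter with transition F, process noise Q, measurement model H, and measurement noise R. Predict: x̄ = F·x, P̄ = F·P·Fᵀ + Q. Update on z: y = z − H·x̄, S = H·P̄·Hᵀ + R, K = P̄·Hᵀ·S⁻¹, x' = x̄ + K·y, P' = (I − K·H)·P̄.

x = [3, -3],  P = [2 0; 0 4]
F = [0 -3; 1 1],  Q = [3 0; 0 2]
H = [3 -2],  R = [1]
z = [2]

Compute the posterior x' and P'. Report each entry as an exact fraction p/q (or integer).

x' = [409/176, 325/132]
P' = [237/176 83/44; 83/44 95/33]

x̄ = F·x = [9, 0]
P̄ = F·P·Fᵀ + Q = [39 -12; -12 8]
y = z − H·x̄ = [-25]
S = H·P̄·Hᵀ + R = [528]
K = P̄·Hᵀ·S⁻¹ = [47/176; -13/132]
x' = x̄ + K·y = [409/176, 325/132]
P' = (I − K·H)·P̄ = [237/176 83/44; 83/44 95/33]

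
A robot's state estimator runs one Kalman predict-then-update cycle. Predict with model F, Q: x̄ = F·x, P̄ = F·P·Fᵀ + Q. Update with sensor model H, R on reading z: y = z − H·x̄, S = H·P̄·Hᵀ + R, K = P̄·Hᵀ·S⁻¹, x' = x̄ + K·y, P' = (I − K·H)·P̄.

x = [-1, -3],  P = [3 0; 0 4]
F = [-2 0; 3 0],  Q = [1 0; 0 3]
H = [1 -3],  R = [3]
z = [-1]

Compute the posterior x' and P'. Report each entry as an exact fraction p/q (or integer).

x' = [-8/197, 57/197]
P' = [633/394 72/197; 72/197 78/197]

x̄ = F·x = [2, -3]
P̄ = F·P·Fᵀ + Q = [13 -18; -18 30]
y = z − H·x̄ = [-12]
S = H·P̄·Hᵀ + R = [394]
K = P̄·Hᵀ·S⁻¹ = [67/394; -54/197]
x' = x̄ + K·y = [-8/197, 57/197]
P' = (I − K·H)·P̄ = [633/394 72/197; 72/197 78/197]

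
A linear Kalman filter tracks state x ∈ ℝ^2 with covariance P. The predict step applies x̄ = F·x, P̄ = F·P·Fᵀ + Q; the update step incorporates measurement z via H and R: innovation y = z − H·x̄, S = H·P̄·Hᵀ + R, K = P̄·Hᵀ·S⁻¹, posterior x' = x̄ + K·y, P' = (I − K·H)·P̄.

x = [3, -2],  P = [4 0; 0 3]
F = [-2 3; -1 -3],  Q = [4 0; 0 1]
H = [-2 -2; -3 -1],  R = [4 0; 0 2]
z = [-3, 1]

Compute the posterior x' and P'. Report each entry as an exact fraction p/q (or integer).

x̄ = F·x = [-12, 3]
P̄ = F·P·Fᵀ + Q = [47 -19; -19 32]
y = z − H·x̄ = [-21, -32]
S = H·P̄·Hᵀ + R = [168 194; 194 343]
K = P̄·Hᵀ·S⁻¹ = [1115/4997 -2408/4997; -3442/4997 2311/4997]
x' = x̄ + K·y = [-6323/4997, 13321/4997]
P' = (I − K·H)·P̄ = [3523/4997 -5753/4997; -5753/4997 12637/4997]

x' = [-6323/4997, 13321/4997]
P' = [3523/4997 -5753/4997; -5753/4997 12637/4997]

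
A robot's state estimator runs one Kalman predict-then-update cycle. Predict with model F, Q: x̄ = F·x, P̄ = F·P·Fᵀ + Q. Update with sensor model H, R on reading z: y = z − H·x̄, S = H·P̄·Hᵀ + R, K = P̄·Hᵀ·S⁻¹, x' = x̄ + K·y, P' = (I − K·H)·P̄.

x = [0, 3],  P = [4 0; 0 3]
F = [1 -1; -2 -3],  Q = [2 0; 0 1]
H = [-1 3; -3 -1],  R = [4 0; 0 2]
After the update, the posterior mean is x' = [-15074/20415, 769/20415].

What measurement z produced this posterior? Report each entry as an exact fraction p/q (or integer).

z = [1, 2]

x̄ = F·x = [-3, -9]
P̄ = F·P·Fᵀ + Q = [9 1; 1 44]
S = H·P̄·Hᵀ + R = [403 -113; -113 133]
K = P̄·Hᵀ·S⁻¹ = [-1981/20415 -5981/20415; 6056/20415 -2069/20415]
x' − x̄ = [46171/20415, 184504/20415] = K·y
y = (KᵀK)⁻¹·Kᵀ·(x' − x̄) = [25, -16]
z = y + H·x̄ = [25, -16] + [-24, 18] = [1, 2]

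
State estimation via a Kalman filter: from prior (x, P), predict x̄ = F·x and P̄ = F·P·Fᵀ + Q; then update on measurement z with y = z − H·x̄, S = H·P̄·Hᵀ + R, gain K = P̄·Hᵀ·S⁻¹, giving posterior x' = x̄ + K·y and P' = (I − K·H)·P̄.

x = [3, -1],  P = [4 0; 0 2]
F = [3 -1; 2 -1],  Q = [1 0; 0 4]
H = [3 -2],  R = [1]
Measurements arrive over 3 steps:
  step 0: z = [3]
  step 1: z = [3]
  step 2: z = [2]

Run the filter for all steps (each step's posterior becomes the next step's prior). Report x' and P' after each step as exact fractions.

step 0: x̄ = F·x = [10, 7]
step 0: P̄ = F·P·Fᵀ + Q = [39 26; 26 22]
step 0: y = z − H·x̄ = [-13]
step 0: S = H·P̄·Hᵀ + R = [128]
step 0: K = P̄·Hᵀ·S⁻¹ = [65/128; 17/64]
step 0: x' = x̄ + K·y = [435/128, 227/64]
step 0: P' = (I − K·H)·P̄ = [767/128 559/64; 559/64 415/32]
step 1: x̄ = F·x = [851/128, 13/4]
step 1: P̄ = F·P·Fᵀ + Q = [1983/128 21/4; 21/4 6]
step 1: y = z − H·x̄ = [-1337/128]
step 1: S = H·P̄·Hᵀ + R = [12983/128]
step 1: K = P̄·Hᵀ·S⁻¹ = [4605/12983; 480/12983]
step 1: x' = x̄ + K·y = [38216/12983, 37181/12983]
step 1: P' = (I − K·H)·P̄ = [35463/12983 50892/12983; 50892/12983 76098/12983]
step 2: x̄ = F·x = [77467/12983, 39251/12983]
step 2: P̄ = F·P·Fᵀ + Q = [102896/12983 34416/12983; 34416/12983 66314/12983]
step 2: y = z − H·x̄ = [-127933/12983]
step 2: S = H·P̄·Hᵀ + R = [791311/12983]
step 2: K = P̄·Hᵀ·S⁻¹ = [239856/791311; -29380/791311]
step 2: x' = x̄ + K·y = [2358083/791311, 2681847/791311]
step 2: P' = (I − K·H)·P̄ = [1840240/791311 2640432/791311; 2640432/791311 3975338/791311]

step 0: x' = [435/128, 227/64], P' = [767/128 559/64; 559/64 415/32]
step 1: x' = [38216/12983, 37181/12983], P' = [35463/12983 50892/12983; 50892/12983 76098/12983]
step 2: x' = [2358083/791311, 2681847/791311], P' = [1840240/791311 2640432/791311; 2640432/791311 3975338/791311]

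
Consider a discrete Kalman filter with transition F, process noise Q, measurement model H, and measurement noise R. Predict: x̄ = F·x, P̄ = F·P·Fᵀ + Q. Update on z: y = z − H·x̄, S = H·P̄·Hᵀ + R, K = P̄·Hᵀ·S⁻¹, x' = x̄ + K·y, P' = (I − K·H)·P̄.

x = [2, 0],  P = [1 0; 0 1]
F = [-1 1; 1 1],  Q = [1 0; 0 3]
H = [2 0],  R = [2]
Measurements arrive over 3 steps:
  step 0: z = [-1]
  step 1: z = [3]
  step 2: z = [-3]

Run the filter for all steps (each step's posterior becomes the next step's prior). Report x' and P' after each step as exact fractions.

step 0: x' = [-5/7, 2], P' = [3/7 0; 0 5]
step 1: x' = [154/97, 47/97], P' = [45/97 32/97; 32/97 525/97]
step 2: x' = [-1916/1303, 2319/1303], P' = [603/1303 480/1303; 480/1303 7675/1303]

step 0: x̄ = F·x = [-2, 2]
step 0: P̄ = F·P·Fᵀ + Q = [3 0; 0 5]
step 0: y = z − H·x̄ = [3]
step 0: S = H·P̄·Hᵀ + R = [14]
step 0: K = P̄·Hᵀ·S⁻¹ = [3/7; 0]
step 0: x' = x̄ + K·y = [-5/7, 2]
step 0: P' = (I − K·H)·P̄ = [3/7 0; 0 5]
step 1: x̄ = F·x = [19/7, 9/7]
step 1: P̄ = F·P·Fᵀ + Q = [45/7 32/7; 32/7 59/7]
step 1: y = z − H·x̄ = [-17/7]
step 1: S = H·P̄·Hᵀ + R = [194/7]
step 1: K = P̄·Hᵀ·S⁻¹ = [45/97; 32/97]
step 1: x' = x̄ + K·y = [154/97, 47/97]
step 1: P' = (I − K·H)·P̄ = [45/97 32/97; 32/97 525/97]
step 2: x̄ = F·x = [-107/97, 201/97]
step 2: P̄ = F·P·Fᵀ + Q = [603/97 480/97; 480/97 925/97]
step 2: y = z − H·x̄ = [-77/97]
step 2: S = H·P̄·Hᵀ + R = [2606/97]
step 2: K = P̄·Hᵀ·S⁻¹ = [603/1303; 480/1303]
step 2: x' = x̄ + K·y = [-1916/1303, 2319/1303]
step 2: P' = (I − K·H)·P̄ = [603/1303 480/1303; 480/1303 7675/1303]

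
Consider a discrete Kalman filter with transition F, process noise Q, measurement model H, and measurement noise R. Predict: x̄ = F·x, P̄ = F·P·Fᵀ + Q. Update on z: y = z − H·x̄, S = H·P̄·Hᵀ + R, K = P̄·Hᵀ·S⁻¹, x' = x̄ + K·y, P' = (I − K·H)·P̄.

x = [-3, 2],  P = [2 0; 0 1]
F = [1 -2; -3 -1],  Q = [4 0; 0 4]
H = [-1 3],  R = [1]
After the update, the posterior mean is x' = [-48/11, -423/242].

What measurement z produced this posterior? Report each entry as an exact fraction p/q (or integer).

z = [-1]

x̄ = F·x = [-7, 7]
P̄ = F·P·Fᵀ + Q = [10 -4; -4 23]
S = H·P̄·Hᵀ + R = [242]
K = P̄·Hᵀ·S⁻¹ = [-1/11; 73/242]
x' − x̄ = [29/11, -2117/242] = K·y
y = (KᵀK)⁻¹·Kᵀ·(x' − x̄) = [-29]
z = y + H·x̄ = [-29] + [28] = [-1]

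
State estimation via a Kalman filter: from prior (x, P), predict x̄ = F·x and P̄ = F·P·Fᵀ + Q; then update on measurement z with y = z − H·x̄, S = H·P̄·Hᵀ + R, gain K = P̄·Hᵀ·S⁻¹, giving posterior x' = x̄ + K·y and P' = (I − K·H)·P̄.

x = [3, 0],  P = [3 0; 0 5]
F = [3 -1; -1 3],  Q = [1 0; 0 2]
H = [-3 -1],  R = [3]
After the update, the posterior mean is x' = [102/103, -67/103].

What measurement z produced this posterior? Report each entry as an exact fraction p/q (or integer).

z = [-2]

x̄ = F·x = [9, -3]
P̄ = F·P·Fᵀ + Q = [33 -24; -24 50]
S = H·P̄·Hᵀ + R = [206]
K = P̄·Hᵀ·S⁻¹ = [-75/206; 11/103]
x' − x̄ = [-825/103, 242/103] = K·y
y = (KᵀK)⁻¹·Kᵀ·(x' − x̄) = [22]
z = y + H·x̄ = [22] + [-24] = [-2]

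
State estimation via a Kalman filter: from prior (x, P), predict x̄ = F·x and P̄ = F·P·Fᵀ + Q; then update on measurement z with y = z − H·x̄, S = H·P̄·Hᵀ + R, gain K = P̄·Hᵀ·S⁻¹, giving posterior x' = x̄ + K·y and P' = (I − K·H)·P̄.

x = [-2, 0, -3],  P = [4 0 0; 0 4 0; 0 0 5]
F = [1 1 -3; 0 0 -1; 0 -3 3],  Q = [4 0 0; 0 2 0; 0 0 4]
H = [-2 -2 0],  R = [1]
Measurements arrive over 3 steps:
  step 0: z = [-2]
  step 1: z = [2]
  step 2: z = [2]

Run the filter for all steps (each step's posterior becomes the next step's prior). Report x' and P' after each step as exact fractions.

step 0: x' = [47/377, 339/377, -801/377], P' = [753/377 -681/377 -753/377; -681/377 703/377 681/377; -753/377 681/377 11309/377]
step 1: x' = [-356659/735881, -375255/735881, -1295748/735881], P' = [1126503/735881 -988689/735881 -359598/735881; -988689/735881 1034751/735881 231780/735881; -359598/735881 231780/735881 16695326/735881]
step 2: x' = [-1080887958/1091723569, -5648652/1091723569, 1488075681/1091723569], P' = [1671093362/1091723569 -1466727324/1091723569 -551082882/1091723569; -1466727324/1091723569 1535108208/1091723569 352998690/1091723569; -551082882/1091723569 352998690/1091723569 21629173897/1091723569]

step 0: x̄ = F·x = [7, 3, -9]
step 0: P̄ = F·P·Fᵀ + Q = [57 15 -57; 15 7 -15; -57 -15 85]
step 0: y = z − H·x̄ = [18]
step 0: S = H·P̄·Hᵀ + R = [377]
step 0: K = P̄·Hᵀ·S⁻¹ = [-144/377; -44/377; 144/377]
step 0: x' = x̄ + K·y = [47/377, 339/377, -801/377]
step 0: P' = (I − K·H)·P̄ = [753/377 -681/377 -753/377; -681/377 703/377 681/377; -753/377 681/377 11309/377]
step 1: x̄ = F·x = [2789/377, 801/377, -3420/377]
step 1: P̄ = F·P·Fᵀ + Q = [103815/377 33999/377 -95934/377; 33999/377 12063/377 -31884/377; -95934/377 -31884/377 97358/377]
step 1: y = z − H·x̄ = [7934/377]
step 1: S = H·P̄·Hᵀ + R = [735881/377]
step 1: K = P̄·Hᵀ·S⁻¹ = [-275628/735881; -92124/735881; 255636/735881]
step 1: x' = x̄ + K·y = [-356659/735881, -375255/735881, -1295748/735881]
step 1: P' = (I − K·H)·P̄ = [1126503/735881 -988689/735881 -359598/735881; -988689/735881 1034751/735881 231780/735881; -359598/735881 231780/735881 16695326/735881]
step 2: x̄ = F·x = [3155330/735881, 1295748/735881, -2761479/735881]
step 2: P̄ = F·P·Fᵀ + Q = [154152242/735881 50213796/735881 -148693554/735881; 50213796/735881 18167088/735881 -49390638/735881; -148693554/735881 -49390638/735881 158342177/735881]
step 2: y = z − H·x̄ = [10373918/735881]
step 2: S = H·P̄·Hᵀ + R = [1091723569/735881]
step 2: K = P̄·Hᵀ·S⁻¹ = [-408732076/1091723569; -136761768/1091723569; 396168384/1091723569]
step 2: x' = x̄ + K·y = [-1080887958/1091723569, -5648652/1091723569, 1488075681/1091723569]
step 2: P' = (I − K·H)·P̄ = [1671093362/1091723569 -1466727324/1091723569 -551082882/1091723569; -1466727324/1091723569 1535108208/1091723569 352998690/1091723569; -551082882/1091723569 352998690/1091723569 21629173897/1091723569]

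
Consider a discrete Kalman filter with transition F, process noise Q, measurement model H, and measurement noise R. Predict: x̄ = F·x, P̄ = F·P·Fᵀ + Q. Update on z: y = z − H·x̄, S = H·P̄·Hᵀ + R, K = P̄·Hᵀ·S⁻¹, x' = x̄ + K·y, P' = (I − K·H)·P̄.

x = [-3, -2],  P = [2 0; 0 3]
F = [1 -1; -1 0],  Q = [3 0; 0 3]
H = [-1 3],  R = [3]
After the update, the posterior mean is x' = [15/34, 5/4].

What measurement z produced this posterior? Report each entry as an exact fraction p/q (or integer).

x̄ = F·x = [-1, 3]
P̄ = F·P·Fᵀ + Q = [8 -2; -2 5]
S = H·P̄·Hᵀ + R = [68]
K = P̄·Hᵀ·S⁻¹ = [-7/34; 1/4]
x' − x̄ = [49/34, -7/4] = K·y
y = (KᵀK)⁻¹·Kᵀ·(x' − x̄) = [-7]
z = y + H·x̄ = [-7] + [10] = [3]

z = [3]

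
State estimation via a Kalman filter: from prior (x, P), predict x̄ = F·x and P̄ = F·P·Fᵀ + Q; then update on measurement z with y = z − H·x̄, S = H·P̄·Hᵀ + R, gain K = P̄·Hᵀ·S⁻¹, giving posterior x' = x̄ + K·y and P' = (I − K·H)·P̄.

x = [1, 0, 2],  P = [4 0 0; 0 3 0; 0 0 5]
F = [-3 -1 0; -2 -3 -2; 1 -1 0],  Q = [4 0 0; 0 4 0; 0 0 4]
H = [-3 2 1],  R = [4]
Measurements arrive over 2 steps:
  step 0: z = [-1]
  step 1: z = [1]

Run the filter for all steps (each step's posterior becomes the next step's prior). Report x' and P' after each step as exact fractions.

step 0: x' = [-267/83, -489/83, 93/83], P' = [2273/83 3387/83 -27/83; 3387/83 5237/83 -277/83; -27/83 -277/83 513/83]
step 1: x' = [16517/1083, 95359/4332, 968/361], P' = [598292/1083 862972/1083 22632/361; 862972/1083 2494543/2166 31630/361; 22632/361 31630/361 4644/361]

step 0: x̄ = F·x = [-3, -6, 1]
step 0: P̄ = F·P·Fᵀ + Q = [43 33 -9; 33 67 1; -9 1 11]
step 0: y = z − H·x̄ = [1]
step 0: S = H·P̄·Hᵀ + R = [332]
step 0: K = P̄·Hᵀ·S⁻¹ = [-18/83; 9/83; 10/83]
step 0: x' = x̄ + K·y = [-267/83, -489/83, 93/83]
step 0: P' = (I − K·H)·P̄ = [2273/83 3387/83 -27/83; 3387/83 5237/83 -277/83; -27/83 -277/83 513/83]
step 1: x̄ = F·x = [1290/83, 1815/83, 222/83]
step 1: P̄ = F·P·Fᵀ + Q = [46348/83 65890/83 5192/83; 65890/83 95713/83 7278/83; 5192/83 7278/83 1068/83]
step 1: y = z − H·x̄ = [101/83]
step 1: S = H·P̄·Hᵀ + R = [8664/83]
step 1: K = P̄·Hᵀ·S⁻¹ = [-259/1083; 517/4332; 2/361]
step 1: x' = x̄ + K·y = [16517/1083, 95359/4332, 968/361]
step 1: P' = (I − K·H)·P̄ = [598292/1083 862972/1083 22632/361; 862972/1083 2494543/2166 31630/361; 22632/361 31630/361 4644/361]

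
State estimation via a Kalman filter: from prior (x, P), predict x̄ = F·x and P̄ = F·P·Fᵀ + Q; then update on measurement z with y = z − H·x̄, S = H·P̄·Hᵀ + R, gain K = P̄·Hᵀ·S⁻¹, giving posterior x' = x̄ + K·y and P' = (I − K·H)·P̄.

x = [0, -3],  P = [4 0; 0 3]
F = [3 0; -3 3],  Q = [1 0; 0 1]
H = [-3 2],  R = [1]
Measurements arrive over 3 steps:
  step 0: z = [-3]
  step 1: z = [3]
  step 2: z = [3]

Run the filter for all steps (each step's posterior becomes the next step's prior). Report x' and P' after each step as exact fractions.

step 0: x' = [-2745/1022, -2829/511], P' = [4325/1022 3198/511; 3198/511 4856/511]
step 1: x' = [-1160856/185785, -1460526/185785], P' = [591883/185785 846543/185785; 846543/185785 1254083/185785]
step 2: x' = [-14359932/28543913, 25322136/28543913], P' = [77774156/28543913 110684076/28543913; 110684076/28543913 164149909/28543913]

step 0: x̄ = F·x = [0, -9]
step 0: P̄ = F·P·Fᵀ + Q = [37 -36; -36 64]
step 0: y = z − H·x̄ = [15]
step 0: S = H·P̄·Hᵀ + R = [1022]
step 0: K = P̄·Hᵀ·S⁻¹ = [-183/1022; 118/511]
step 0: x' = x̄ + K·y = [-2745/1022, -2829/511]
step 0: P' = (I − K·H)·P̄ = [4325/1022 3198/511; 3198/511 4856/511]
step 1: x̄ = F·x = [-8235/1022, -8739/1022]
step 1: P̄ = F·P·Fᵀ + Q = [39947/1022 18639/1022; 18639/1022 12227/1022]
step 1: y = z − H·x̄ = [-57/14]
step 1: S = H·P̄·Hᵀ + R = [2545/14]
step 1: K = P̄·Hᵀ·S⁻¹ = [-1131/2545; -431/2545]
step 1: x' = x̄ + K·y = [-1160856/185785, -1460526/185785]
step 1: P' = (I − K·H)·P̄ = [591883/185785 846543/185785; 846543/185785 1254083/185785]
step 2: x̄ = F·x = [-3482568/185785, -179802/37157]
step 2: P̄ = F·P·Fᵀ + Q = [5512732/185785 458388/37157; 458388/37157 312341/37157]
step 2: y = z − H·x̄ = [-8092329/185785]
step 2: S = H·P̄·Hᵀ + R = [28543913/185785]
step 2: K = P̄·Hᵀ·S⁻¹ = [-11954316/28543913; -3752410/28543913]
step 2: x' = x̄ + K·y = [-14359932/28543913, 25322136/28543913]
step 2: P' = (I − K·H)·P̄ = [77774156/28543913 110684076/28543913; 110684076/28543913 164149909/28543913]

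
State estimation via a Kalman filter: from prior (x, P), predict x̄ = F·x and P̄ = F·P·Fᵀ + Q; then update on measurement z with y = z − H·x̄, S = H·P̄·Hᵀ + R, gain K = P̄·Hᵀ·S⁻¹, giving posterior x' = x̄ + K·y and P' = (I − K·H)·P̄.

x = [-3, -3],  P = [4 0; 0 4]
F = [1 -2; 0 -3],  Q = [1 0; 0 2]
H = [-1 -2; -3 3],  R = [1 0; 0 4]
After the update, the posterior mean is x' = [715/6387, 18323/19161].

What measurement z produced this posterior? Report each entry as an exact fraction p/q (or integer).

z = [-2, 2]

x̄ = F·x = [3, 9]
P̄ = F·P·Fᵀ + Q = [21 24; 24 38]
S = H·P̄·Hᵀ + R = [270 -93; -93 103]
K = P̄·Hᵀ·S⁻¹ = [-2090/6387 -443/2129; -6394/19161 680/6387]
x' − x̄ = [-18446/6387, -154126/19161] = K·y
y = (KᵀK)⁻¹·Kᵀ·(x' − x̄) = [19, -16]
z = y + H·x̄ = [19, -16] + [-21, 18] = [-2, 2]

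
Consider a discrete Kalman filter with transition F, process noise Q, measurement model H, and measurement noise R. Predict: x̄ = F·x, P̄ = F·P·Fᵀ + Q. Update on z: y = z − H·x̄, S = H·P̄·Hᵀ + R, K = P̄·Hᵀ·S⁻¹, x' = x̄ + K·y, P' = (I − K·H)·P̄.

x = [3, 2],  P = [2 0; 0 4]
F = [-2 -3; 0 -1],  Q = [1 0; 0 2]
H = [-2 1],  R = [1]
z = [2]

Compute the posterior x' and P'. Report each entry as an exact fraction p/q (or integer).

x' = [-108/139, 82/139]
P' = [171/139 264/139; 264/139 510/139]

x̄ = F·x = [-12, -2]
P̄ = F·P·Fᵀ + Q = [45 12; 12 6]
y = z − H·x̄ = [-20]
S = H·P̄·Hᵀ + R = [139]
K = P̄·Hᵀ·S⁻¹ = [-78/139; -18/139]
x' = x̄ + K·y = [-108/139, 82/139]
P' = (I − K·H)·P̄ = [171/139 264/139; 264/139 510/139]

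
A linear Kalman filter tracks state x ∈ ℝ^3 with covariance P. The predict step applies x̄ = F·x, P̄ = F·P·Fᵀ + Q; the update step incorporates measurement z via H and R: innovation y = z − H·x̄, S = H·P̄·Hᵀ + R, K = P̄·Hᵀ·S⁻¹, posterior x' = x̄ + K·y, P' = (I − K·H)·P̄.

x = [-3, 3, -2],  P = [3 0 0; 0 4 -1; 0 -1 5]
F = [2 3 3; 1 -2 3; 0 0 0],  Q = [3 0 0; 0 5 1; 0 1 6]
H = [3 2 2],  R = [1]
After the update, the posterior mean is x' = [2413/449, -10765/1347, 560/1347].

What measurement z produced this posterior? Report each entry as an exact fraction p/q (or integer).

x̄ = F·x = [-3, -15, 0]
P̄ = F·P·Fᵀ + Q = [78 24 0; 24 81 1; 0 1 6]
S = H·P̄·Hᵀ + R = [1347]
K = P̄·Hᵀ·S⁻¹ = [94/449; 236/1347; 14/1347]
x' − x̄ = [3760/449, 9440/1347, 560/1347] = K·y
y = (KᵀK)⁻¹·Kᵀ·(x' − x̄) = [40]
z = y + H·x̄ = [40] + [-39] = [1]

z = [1]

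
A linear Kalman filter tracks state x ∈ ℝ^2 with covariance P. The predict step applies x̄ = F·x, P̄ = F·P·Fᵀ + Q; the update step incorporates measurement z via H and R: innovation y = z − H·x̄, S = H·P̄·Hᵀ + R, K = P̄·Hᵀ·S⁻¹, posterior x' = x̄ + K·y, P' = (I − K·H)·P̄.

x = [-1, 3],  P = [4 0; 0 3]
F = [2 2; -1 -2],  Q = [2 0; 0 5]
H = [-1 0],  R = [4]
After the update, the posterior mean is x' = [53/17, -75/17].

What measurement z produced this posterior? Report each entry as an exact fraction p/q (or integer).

x̄ = F·x = [4, -5]
P̄ = F·P·Fᵀ + Q = [30 -20; -20 21]
S = H·P̄·Hᵀ + R = [34]
K = P̄·Hᵀ·S⁻¹ = [-15/17; 10/17]
x' − x̄ = [-15/17, 10/17] = K·y
y = (KᵀK)⁻¹·Kᵀ·(x' − x̄) = [1]
z = y + H·x̄ = [1] + [-4] = [-3]

z = [-3]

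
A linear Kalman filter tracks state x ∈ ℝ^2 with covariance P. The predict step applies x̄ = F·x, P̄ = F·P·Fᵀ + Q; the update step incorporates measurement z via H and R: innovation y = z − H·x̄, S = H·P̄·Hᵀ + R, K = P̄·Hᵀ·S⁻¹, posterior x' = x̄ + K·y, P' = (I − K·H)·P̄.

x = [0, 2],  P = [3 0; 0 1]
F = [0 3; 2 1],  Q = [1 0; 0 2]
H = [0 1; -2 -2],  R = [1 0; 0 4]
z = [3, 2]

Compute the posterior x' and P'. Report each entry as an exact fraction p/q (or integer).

x' = [-99/47, 185/94]
P' = [73/47 -69/94; -69/94 39/47]

x̄ = F·x = [6, 2]
P̄ = F·P·Fᵀ + Q = [10 3; 3 15]
y = z − H·x̄ = [1, 18]
S = H·P̄·Hᵀ + R = [16 -36; -36 128]
K = P̄·Hᵀ·S⁻¹ = [-69/94 -77/188; 39/47 -9/188]
x' = x̄ + K·y = [-99/47, 185/94]
P' = (I − K·H)·P̄ = [73/47 -69/94; -69/94 39/47]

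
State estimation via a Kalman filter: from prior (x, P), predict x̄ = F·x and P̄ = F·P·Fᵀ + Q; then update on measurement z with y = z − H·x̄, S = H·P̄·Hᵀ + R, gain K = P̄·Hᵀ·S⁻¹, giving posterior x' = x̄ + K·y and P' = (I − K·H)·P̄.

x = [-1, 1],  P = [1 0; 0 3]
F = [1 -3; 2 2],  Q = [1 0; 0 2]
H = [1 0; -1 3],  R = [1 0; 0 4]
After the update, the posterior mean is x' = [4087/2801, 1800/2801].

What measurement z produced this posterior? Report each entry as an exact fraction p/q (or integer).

x̄ = F·x = [-4, 0]
P̄ = F·P·Fᵀ + Q = [29 -16; -16 18]
S = H·P̄·Hᵀ + R = [30 -77; -77 291]
K = P̄·Hᵀ·S⁻¹ = [2510/2801 -77/2801; 734/2801 868/2801]
x' − x̄ = [15291/2801, 1800/2801] = K·y
y = (KᵀK)⁻¹·Kᵀ·(x' − x̄) = [6, -3]
z = y + H·x̄ = [6, -3] + [-4, 4] = [2, 1]

z = [2, 1]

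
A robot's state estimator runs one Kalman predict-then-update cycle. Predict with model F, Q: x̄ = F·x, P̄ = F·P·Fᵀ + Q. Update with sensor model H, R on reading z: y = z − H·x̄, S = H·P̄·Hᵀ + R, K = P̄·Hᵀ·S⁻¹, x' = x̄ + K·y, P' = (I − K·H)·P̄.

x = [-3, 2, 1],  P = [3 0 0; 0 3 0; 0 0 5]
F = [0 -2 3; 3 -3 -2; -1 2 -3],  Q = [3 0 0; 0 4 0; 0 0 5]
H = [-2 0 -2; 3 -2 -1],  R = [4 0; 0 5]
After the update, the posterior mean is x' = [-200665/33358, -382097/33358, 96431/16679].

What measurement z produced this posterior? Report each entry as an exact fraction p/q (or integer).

z = [1, -1]

x̄ = F·x = [-1, -17, 4]
P̄ = F·P·Fᵀ + Q = [60 -12 -57; -12 78 3; -57 3 65]
S = H·P̄·Hᵀ + R = [48 -38; -38 1420]
K = P̄·Hᵀ·S⁻¹ = [699/33358 3075/16679; 9075/33358 -2169/16679; -7979/16679 -3056/16679]
x' − x̄ = [-167307/33358, 184989/33358, 29715/16679] = K·y
y = (KᵀK)⁻¹·Kᵀ·(x' − x̄) = [7, -28]
z = y + H·x̄ = [7, -28] + [-6, 27] = [1, -1]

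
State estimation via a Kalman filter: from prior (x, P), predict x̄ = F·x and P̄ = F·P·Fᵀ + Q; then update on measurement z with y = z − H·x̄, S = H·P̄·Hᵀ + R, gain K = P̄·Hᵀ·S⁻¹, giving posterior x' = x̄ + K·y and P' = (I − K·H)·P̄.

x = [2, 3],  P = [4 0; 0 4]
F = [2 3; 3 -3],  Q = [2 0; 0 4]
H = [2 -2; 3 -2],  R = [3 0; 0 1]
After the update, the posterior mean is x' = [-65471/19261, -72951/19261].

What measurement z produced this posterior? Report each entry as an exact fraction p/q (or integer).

x̄ = F·x = [13, -3]
P̄ = F·P·Fᵀ + Q = [54 -12; -12 76]
S = H·P̄·Hᵀ + R = [619 748; 748 935]
K = P̄·Hᵀ·S⁻¹ = [-84/103 16398/19261; -128/103 15276/19261]
x' − x̄ = [-315864/19261, -15168/19261] = K·y
y = (KᵀK)⁻¹·Kᵀ·(x' − x̄) = [-30, -48]
z = y + H·x̄ = [-30, -48] + [32, 45] = [2, -3]

z = [2, -3]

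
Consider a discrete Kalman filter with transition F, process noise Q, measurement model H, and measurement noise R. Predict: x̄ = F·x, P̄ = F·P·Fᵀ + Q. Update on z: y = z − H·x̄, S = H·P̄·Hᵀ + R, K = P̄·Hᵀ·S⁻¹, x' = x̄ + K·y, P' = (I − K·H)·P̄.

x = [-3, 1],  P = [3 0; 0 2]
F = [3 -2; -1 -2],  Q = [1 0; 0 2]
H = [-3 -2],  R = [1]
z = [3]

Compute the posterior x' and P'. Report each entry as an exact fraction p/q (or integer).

x̄ = F·x = [-11, 1]
P̄ = F·P·Fᵀ + Q = [36 -1; -1 13]
y = z − H·x̄ = [-28]
S = H·P̄·Hᵀ + R = [365]
K = P̄·Hᵀ·S⁻¹ = [-106/365; -23/365]
x' = x̄ + K·y = [-1047/365, 1009/365]
P' = (I − K·H)·P̄ = [1904/365 -2803/365; -2803/365 4216/365]

x' = [-1047/365, 1009/365]
P' = [1904/365 -2803/365; -2803/365 4216/365]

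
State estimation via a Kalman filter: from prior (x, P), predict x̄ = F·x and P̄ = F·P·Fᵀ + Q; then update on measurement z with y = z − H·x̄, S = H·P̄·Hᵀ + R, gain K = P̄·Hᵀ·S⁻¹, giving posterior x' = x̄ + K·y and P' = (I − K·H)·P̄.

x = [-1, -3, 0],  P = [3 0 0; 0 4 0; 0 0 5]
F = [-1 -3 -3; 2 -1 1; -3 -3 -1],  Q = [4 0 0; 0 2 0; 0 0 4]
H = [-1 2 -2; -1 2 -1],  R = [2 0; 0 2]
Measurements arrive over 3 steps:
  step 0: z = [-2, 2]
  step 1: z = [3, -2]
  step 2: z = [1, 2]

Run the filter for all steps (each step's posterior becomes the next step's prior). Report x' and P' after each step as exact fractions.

step 0: x' = [876/475, 1861/475, 382/95], P' = [37798/1425 18778/1425 26/285; 18778/1425 48457/5700 671/285; 26/285 671/285 178/57]
step 1: x' = [-532148811/99789421, -334345925/99789421, -146516639/99789421], P' = [2593926442/99789421 1035048734/99789421 -315084014/99789421; 1035048734/99789421 510269262/99789421 -16330614/99789421; -315084014/99789421 -16330614/99789421 200267234/99789421]
step 2: x' = [57191702596/18714891749, 556179924388/318153159733, -188396128738/318153159733], P' = [341362451737/18714891749 133077273240/18714891749 -45048628189/18714891749; 133077273240/18714891749 1190691649542/318153159733 48812197976/318153159733; -45048628189/18714891749 48812197976/318153159733 616060153857/318153159733]

step 0: x̄ = F·x = [10, 1, 12]
step 0: P̄ = F·P·Fᵀ + Q = [88 -9 60; -9 23 -11; 60 -11 72]
step 0: y = z − H·x̄ = [30, 22]
step 0: S = H·P̄·Hᵀ + R = [834 606; 606 454]
step 0: K = P̄·Hᵀ·S⁻¹ = [-251/1425 -62/475; -2519/5700 1397/1900; -232/285 71/95]
step 0: x' = x̄ + K·y = [876/475, 1861/475, 382/95]
step 0: P' = (I − K·H)·P̄ = [37798/1425 18778/1425 26/285; 18778/1425 48457/5700 671/285; 26/285 671/285 178/57]
step 1: x̄ = F·x = [-12189/475, 1801/475, -10121/475]
step 1: P̄ = F·P·Fᵀ + Q = [1465657/5700 -589613/5700 2010673/5700; -589613/5700 357217/5700 -1034357/5700; 2010673/5700 -1034357/5700 3273097/5700]
step 1: y = z − H·x̄ = [-34608/475, -26862/475]
step 1: S = H·P̄·Hᵀ + R = [34674313/5700 2003111/475; 2003111/475 1391354/475]
step 1: K = P̄·Hᵀ·S⁻¹ = [53169527/99789421 -104372480/99789421; 9075509/99789421 910202/99789421; -59055841/99789421 41077776/99789421]
step 1: x' = x̄ + K·y = [-532148811/99789421, -334345925/99789421, -146516639/99789421]
step 1: P' = (I − K·H)·P̄ = [2593926442/99789421 1035048734/99789421 -315084014/99789421; 1035048734/99789421 510269262/99789421 -16330614/99789421; -315084014/99789421 -16330614/99789421 200267234/99789421]
step 2: x̄ = F·x = [1974736503/99789421, -876468336/99789421, 2746000847/99789421]
step 2: P̄ = F·P·Fᵀ + Q = [13413749858/99789421 -7227502372/99789421 22048781686/99789421; -7227502372/99789421 5917951342/99789421 -15730083004/99789421; 22048781686/99789421 -15730083004/99789421 45179575698/99789421]
step 2: y = z − H·x̄ = [9319464290/99789421, 6673252864/99789421]
step 2: S = H·P̄·Hᵀ + R = [460949237124/99789421 316881559192/99789421; 316881559192/99789421 218392614642/99789421]
step 2: K = P̄·Hᵀ·S⁻¹ = [14889351121/37429783498 -15079638534/18714891749; 10722629026/318153159733 35128728014/318153159733; -368669232549/636306319466 123695460654/318153159733]
step 2: x' = x̄ + K·y = [57191702596/18714891749, 556179924388/318153159733, -188396128738/318153159733]
step 2: P' = (I − K·H)·P̄ = [341362451737/18714891749 133077273240/18714891749 -45048628189/18714891749; 133077273240/18714891749 1190691649542/318153159733 48812197976/318153159733; -45048628189/18714891749 48812197976/318153159733 616060153857/318153159733]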